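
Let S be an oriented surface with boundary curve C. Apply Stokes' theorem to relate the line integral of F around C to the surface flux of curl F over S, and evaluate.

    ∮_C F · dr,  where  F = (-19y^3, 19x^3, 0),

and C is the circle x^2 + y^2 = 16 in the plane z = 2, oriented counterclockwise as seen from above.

Let S be the flat disk x^2 + y^2 ≤ 16 in the plane z = 2, with upward unit normal n̂ = ẑ. By Stokes' theorem,

    ∮_C F · dr = ∬_S (∇ × F) · n̂ dS = ∬_D (curl F)_z dA,

where D is the disk x^2 + y^2 ≤ 16.

Compute the curl of F = (-19y^3, 19x^3, 0):
    (∇ × F)_x = ∂F_z/∂y - ∂F_y/∂z = 0,
    (∇ × F)_y = ∂F_x/∂z - ∂F_z/∂x = 0,
    (∇ × F)_z = ∂F_y/∂x - ∂F_x/∂y = 57x^2 + 57y^2.

On z = 2, (curl F)_z = 57x^2 + 57y^2.

Convert to polar (x = r cos θ, y = r sin θ, dA = r dr dθ); the integrand becomes 57r^2, so

    ∬_D (curl F)_z dA = ∫_0^{2π} ∫_0^{4} (57r^2) · r dr dθ.

Inner (r from 0 to 4): 3648.
Outer (θ from 0 to 2π): 7296π.

Therefore ∮_C F · dr = 7296π.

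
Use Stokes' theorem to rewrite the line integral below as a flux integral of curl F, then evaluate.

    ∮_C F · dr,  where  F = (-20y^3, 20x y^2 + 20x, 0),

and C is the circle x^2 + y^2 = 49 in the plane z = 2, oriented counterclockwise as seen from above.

Let S be the flat disk x^2 + y^2 ≤ 49 in the plane z = 2, with upward unit normal n̂ = ẑ. By Stokes' theorem,

    ∮_C F · dr = ∬_S (∇ × F) · n̂ dS = ∬_D (curl F)_z dA,

where D is the disk x^2 + y^2 ≤ 49.

Compute the curl of F = (-20y^3, 20x y^2 + 20x, 0):
    (∇ × F)_x = ∂F_z/∂y - ∂F_y/∂z = 0,
    (∇ × F)_y = ∂F_x/∂z - ∂F_z/∂x = 0,
    (∇ × F)_z = ∂F_y/∂x - ∂F_x/∂y = 80y^2 + 20.

On z = 2, (curl F)_z = 80y^2 + 20.

Convert to polar (x = r cos θ, y = r sin θ, dA = r dr dθ); the integrand becomes 80r^2sin(θ)^2 + 20, so

    ∬_D (curl F)_z dA = ∫_0^{2π} ∫_0^{7} (80r^2sin(θ)^2 + 20) · r dr dθ.

Inner (r from 0 to 7): 48020sin(θ)^2 + 490.
Outer (θ from 0 to 2π): 49000π.

Therefore ∮_C F · dr = 49000π.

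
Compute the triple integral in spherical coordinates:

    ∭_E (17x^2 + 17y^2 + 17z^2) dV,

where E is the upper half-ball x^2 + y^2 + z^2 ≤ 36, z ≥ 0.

In spherical coordinates, x = ρ sin(φ) cos(θ), y = ρ sin(φ) sin(θ), z = ρ cos(φ), and dV = ρ^2 sin(φ) dρ dφ dθ.

The integrand becomes 17ρ^2, so

    ∭_E (17x^2 + 17y^2 + 17z^2) dV = ∫_{0}^{2π} ∫_{0}^{π/2} ∫_{0}^{6} (17ρ^2) · ρ^2 sin(φ) dρ dφ dθ.

Inner (ρ): 132192sin(φ)/5.
Middle (φ): 132192/5.
Outer (θ): 264384π/5.

Therefore the triple integral equals 264384π/5.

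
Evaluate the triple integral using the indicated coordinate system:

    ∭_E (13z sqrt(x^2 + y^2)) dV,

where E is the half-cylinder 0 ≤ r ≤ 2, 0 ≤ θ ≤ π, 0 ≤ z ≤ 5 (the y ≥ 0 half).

In cylindrical coordinates, x = r cos(θ), y = r sin(θ), z = z, and dV = r dr dθ dz.

The integrand becomes 13r z, so

    ∭_E (13z sqrt(x^2 + y^2)) dV = ∫_{0}^{π} ∫_{0}^{2} ∫_{0}^{5} (13r z) · r dz dr dθ.

Inner (z): 325r^2/2.
Middle (r from 0 to 2): 1300/3.
Outer (θ): 1300π/3.

Therefore the triple integral equals 1300π/3.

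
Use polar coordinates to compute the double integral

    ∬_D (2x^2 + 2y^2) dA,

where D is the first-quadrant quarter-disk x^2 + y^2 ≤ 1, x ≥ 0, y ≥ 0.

The region D is 0 ≤ r ≤ 1, 0 ≤ θ ≤ π/2 in polar coordinates, where x = r cos(θ), y = r sin(θ), and dA = r dr dθ.

Under the substitution, the integrand becomes 2r^2, so

    ∬_D (2x^2 + 2y^2) dA = ∫_{0}^{π/2} ∫_{0}^{1} (2r^2) · r dr dθ.

Inner integral (in r): ∫_{0}^{1} (2r^2) · r dr = 1/2.

Outer integral (in θ): ∫_{0}^{π/2} (1/2) dθ = π/4.

Therefore ∬_D (2x^2 + 2y^2) dA = π/4.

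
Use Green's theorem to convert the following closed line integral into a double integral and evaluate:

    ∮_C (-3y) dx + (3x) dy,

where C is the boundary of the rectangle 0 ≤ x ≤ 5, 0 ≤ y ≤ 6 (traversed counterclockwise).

Green's theorem converts the closed line integral into a double integral over the enclosed region D:

    ∮_C P dx + Q dy = ∬_D (∂Q/∂x - ∂P/∂y) dA.

Here P = -3y, Q = 3x, so

    ∂Q/∂x = 3,    ∂P/∂y = -3,
    ∂Q/∂x - ∂P/∂y = 6.

D is the region 0 ≤ x ≤ 5, 0 ≤ y ≤ 6. Evaluating the double integral:

    ∬_D (6) dA = ∫_0^{5} ∫_0^{6} (6) dy dx.

Inner (y from 0 to 6): 36.
Outer (x from 0 to 5): 180.

Therefore ∮_C P dx + Q dy = 180.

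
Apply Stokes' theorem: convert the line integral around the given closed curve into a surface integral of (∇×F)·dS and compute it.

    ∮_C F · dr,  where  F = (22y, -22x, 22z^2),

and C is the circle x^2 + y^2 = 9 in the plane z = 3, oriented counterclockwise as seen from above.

Let S be the flat disk x^2 + y^2 ≤ 9 in the plane z = 3, with upward unit normal n̂ = ẑ. By Stokes' theorem,

    ∮_C F · dr = ∬_S (∇ × F) · n̂ dS = ∬_D (curl F)_z dA,

where D is the disk x^2 + y^2 ≤ 9.

Compute the curl of F = (22y, -22x, 22z^2):
    (∇ × F)_x = ∂F_z/∂y - ∂F_y/∂z = 0,
    (∇ × F)_y = ∂F_x/∂z - ∂F_z/∂x = 0,
    (∇ × F)_z = ∂F_y/∂x - ∂F_x/∂y = -44.

On z = 3, (curl F)_z = -44.

Convert to polar (x = r cos θ, y = r sin θ, dA = r dr dθ); the integrand becomes -44, so

    ∬_D (curl F)_z dA = ∫_0^{2π} ∫_0^{3} (-44) · r dr dθ.

Inner (r from 0 to 3): -198.
Outer (θ from 0 to 2π): -396π.

Therefore ∮_C F · dr = -396π.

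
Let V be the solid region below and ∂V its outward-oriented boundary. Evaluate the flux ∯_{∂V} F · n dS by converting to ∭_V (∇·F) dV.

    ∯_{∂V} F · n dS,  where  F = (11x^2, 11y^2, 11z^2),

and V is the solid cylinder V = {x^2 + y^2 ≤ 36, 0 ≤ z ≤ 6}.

By the divergence theorem,

    ∯_{∂V} F · n dS = ∭_V (∇ · F) dV.

Compute the divergence:
    ∇ · F = ∂F_x/∂x + ∂F_y/∂y + ∂F_z/∂z = 22x + 22y + 22z.

In cylindrical coordinates, x = r cos(θ), y = r sin(θ), z = z, dV = r dr dθ dz, with 0 ≤ r ≤ 6, 0 ≤ θ ≤ 2π, 0 ≤ z ≤ 6.

The integrand, after substitution and multiplying by the volume element, becomes (22sqrt(2)r sin(θ + π/4) + 22z) · r, so

    ∭_V (∇·F) dV = ∫_0^{2π} ∫_0^{6} ∫_0^{6} (22sqrt(2)r sin(θ + π/4) + 22z) · r dz dr dθ.

Inner (z from 0 to 6): 132r (sqrt(2)r sin(θ + π/4) + 3).
Middle (r from 0 to 6): 9504sqrt(2)sin(θ + π/4) + 7128.
Outer (θ from 0 to 2π): 14256π.

Therefore ∯_{∂V} F · n dS = 14256π.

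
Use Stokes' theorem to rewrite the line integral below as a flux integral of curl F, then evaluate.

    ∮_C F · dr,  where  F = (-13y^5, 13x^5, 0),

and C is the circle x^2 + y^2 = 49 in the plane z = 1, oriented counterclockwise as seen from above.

Let S be the flat disk x^2 + y^2 ≤ 49 in the plane z = 1, with upward unit normal n̂ = ẑ. By Stokes' theorem,

    ∮_C F · dr = ∬_S (∇ × F) · n̂ dS = ∬_D (curl F)_z dA,

where D is the disk x^2 + y^2 ≤ 49.

Compute the curl of F = (-13y^5, 13x^5, 0):
    (∇ × F)_x = ∂F_z/∂y - ∂F_y/∂z = 0,
    (∇ × F)_y = ∂F_x/∂z - ∂F_z/∂x = 0,
    (∇ × F)_z = ∂F_y/∂x - ∂F_x/∂y = 65x^4 + 65y^4.

On z = 1, (curl F)_z = 65x^4 + 65y^4.

Convert to polar (x = r cos θ, y = r sin θ, dA = r dr dθ); the integrand becomes 65r^4(sin(θ)^4 + cos(θ)^4), so

    ∬_D (curl F)_z dA = ∫_0^{2π} ∫_0^{7} (65r^4(sin(θ)^4 + cos(θ)^4)) · r dr dθ.

Inner (r from 0 to 7): 7647185sin(θ)^4/6 + 7647185cos(θ)^4/6.
Outer (θ from 0 to 2π): 7647185π/4.

Therefore ∮_C F · dr = 7647185π/4.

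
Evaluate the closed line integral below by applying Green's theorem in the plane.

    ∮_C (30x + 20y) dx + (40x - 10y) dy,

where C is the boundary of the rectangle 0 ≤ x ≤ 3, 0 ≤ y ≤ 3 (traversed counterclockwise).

Green's theorem converts the closed line integral into a double integral over the enclosed region D:

    ∮_C P dx + Q dy = ∬_D (∂Q/∂x - ∂P/∂y) dA.

Here P = 30x + 20y, Q = 40x - 10y, so

    ∂Q/∂x = 40,    ∂P/∂y = 20,
    ∂Q/∂x - ∂P/∂y = 20.

D is the region 0 ≤ x ≤ 3, 0 ≤ y ≤ 3. Evaluating the double integral:

    ∬_D (20) dA = ∫_0^{3} ∫_0^{3} (20) dy dx.

Inner (y from 0 to 3): 60.
Outer (x from 0 to 3): 180.

Therefore ∮_C P dx + Q dy = 180.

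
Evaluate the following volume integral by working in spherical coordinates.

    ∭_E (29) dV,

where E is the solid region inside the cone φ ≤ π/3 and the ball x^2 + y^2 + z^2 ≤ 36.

In spherical coordinates, x = ρ sin(φ) cos(θ), y = ρ sin(φ) sin(θ), z = ρ cos(φ), and dV = ρ^2 sin(φ) dρ dφ dθ.

The integrand becomes 29, so

    ∭_E (29) dV = ∫_{0}^{2π} ∫_{0}^{π/3} ∫_{0}^{6} (29) · ρ^2 sin(φ) dρ dφ dθ.

Inner (ρ): 2088sin(φ).
Middle (φ): 1044.
Outer (θ): 2088π.

Therefore the triple integral equals 2088π.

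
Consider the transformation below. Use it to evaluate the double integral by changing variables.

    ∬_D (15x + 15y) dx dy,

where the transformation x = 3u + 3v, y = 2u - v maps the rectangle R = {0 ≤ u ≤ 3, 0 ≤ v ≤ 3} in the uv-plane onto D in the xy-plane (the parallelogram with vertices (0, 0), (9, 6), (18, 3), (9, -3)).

Compute the Jacobian determinant of (x, y) with respect to (u, v):

    ∂(x,y)/∂(u,v) = | 3  3 | = (3)(-1) - (3)(2) = -9.
                   | 2  -1 |

Its absolute value is |J| = 9 (the area scaling factor).

Substituting x = 3u + 3v, y = 2u - v into the integrand,

    15x + 15y → 75u + 30v,

so the integral becomes

    ∬_R (75u + 30v) · |J| du dv = ∫_0^3 ∫_0^3 (675u + 270v) dv du.

Inner (v): 2025u + 1215.
Outer (u): 25515/2.

Therefore ∬_D (15x + 15y) dx dy = 25515/2.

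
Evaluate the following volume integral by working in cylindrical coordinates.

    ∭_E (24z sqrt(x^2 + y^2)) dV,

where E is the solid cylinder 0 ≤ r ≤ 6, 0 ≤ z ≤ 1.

In cylindrical coordinates, x = r cos(θ), y = r sin(θ), z = z, and dV = r dr dθ dz.

The integrand becomes 24r z, so

    ∭_E (24z sqrt(x^2 + y^2)) dV = ∫_{0}^{2π} ∫_{0}^{6} ∫_{0}^{1} (24r z) · r dz dr dθ.

Inner (z): 12r^2.
Middle (r from 0 to 6): 864.
Outer (θ): 1728π.

Therefore the triple integral equals 1728π.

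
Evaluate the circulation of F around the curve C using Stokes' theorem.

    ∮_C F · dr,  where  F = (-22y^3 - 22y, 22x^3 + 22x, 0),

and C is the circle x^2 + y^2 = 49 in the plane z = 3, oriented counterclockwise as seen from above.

Let S be the flat disk x^2 + y^2 ≤ 49 in the plane z = 3, with upward unit normal n̂ = ẑ. By Stokes' theorem,

    ∮_C F · dr = ∬_S (∇ × F) · n̂ dS = ∬_D (curl F)_z dA,

where D is the disk x^2 + y^2 ≤ 49.

Compute the curl of F = (-22y^3 - 22y, 22x^3 + 22x, 0):
    (∇ × F)_x = ∂F_z/∂y - ∂F_y/∂z = 0,
    (∇ × F)_y = ∂F_x/∂z - ∂F_z/∂x = 0,
    (∇ × F)_z = ∂F_y/∂x - ∂F_x/∂y = 66x^2 + 66y^2 + 44.

On z = 3, (curl F)_z = 66x^2 + 66y^2 + 44.

Convert to polar (x = r cos θ, y = r sin θ, dA = r dr dθ); the integrand becomes 66r^2 + 44, so

    ∬_D (curl F)_z dA = ∫_0^{2π} ∫_0^{7} (66r^2 + 44) · r dr dθ.

Inner (r from 0 to 7): 81389/2.
Outer (θ from 0 to 2π): 81389π.

Therefore ∮_C F · dr = 81389π.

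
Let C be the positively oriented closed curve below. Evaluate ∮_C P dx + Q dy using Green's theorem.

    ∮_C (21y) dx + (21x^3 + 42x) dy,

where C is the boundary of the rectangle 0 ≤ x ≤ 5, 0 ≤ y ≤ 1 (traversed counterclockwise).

Green's theorem converts the closed line integral into a double integral over the enclosed region D:

    ∮_C P dx + Q dy = ∬_D (∂Q/∂x - ∂P/∂y) dA.

Here P = 21y, Q = 21x^3 + 42x, so

    ∂Q/∂x = 63x^2 + 42,    ∂P/∂y = 21,
    ∂Q/∂x - ∂P/∂y = 63x^2 + 21.

D is the region 0 ≤ x ≤ 5, 0 ≤ y ≤ 1. Evaluating the double integral:

    ∬_D (63x^2 + 21) dA = ∫_0^{5} ∫_0^{1} (63x^2 + 21) dy dx.

Inner (y from 0 to 1): 63x^2 + 21.
Outer (x from 0 to 5): 2730.

Therefore ∮_C P dx + Q dy = 2730.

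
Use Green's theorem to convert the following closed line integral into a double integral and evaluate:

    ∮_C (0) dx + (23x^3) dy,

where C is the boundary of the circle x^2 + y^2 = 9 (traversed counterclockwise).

Green's theorem converts the closed line integral into a double integral over the enclosed region D:

    ∮_C P dx + Q dy = ∬_D (∂Q/∂x - ∂P/∂y) dA.

Here P = 0, Q = 23x^3, so

    ∂Q/∂x = 69x^2,    ∂P/∂y = 0,
    ∂Q/∂x - ∂P/∂y = 69x^2.

D is the region x^2 + y^2 ≤ 9. Evaluating the double integral:

In polar coordinates (x = r cos θ, y = r sin θ, dA = r dr dθ) the integrand becomes 69r^2cos(θ)^2, so

    ∬_D (69x^2) dA = ∫_0^{2π} ∫_0^{3} (69r^2cos(θ)^2) · r dr dθ.

Inner (r from 0 to 3): 5589cos(θ)^2/4.
Outer (θ from 0 to 2π): 5589π/4.

Therefore ∮_C P dx + Q dy = 5589π/4.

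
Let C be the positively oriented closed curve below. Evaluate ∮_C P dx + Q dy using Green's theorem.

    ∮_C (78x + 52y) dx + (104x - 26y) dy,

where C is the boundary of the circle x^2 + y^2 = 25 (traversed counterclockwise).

Green's theorem converts the closed line integral into a double integral over the enclosed region D:

    ∮_C P dx + Q dy = ∬_D (∂Q/∂x - ∂P/∂y) dA.

Here P = 78x + 52y, Q = 104x - 26y, so

    ∂Q/∂x = 104,    ∂P/∂y = 52,
    ∂Q/∂x - ∂P/∂y = 52.

D is the region x^2 + y^2 ≤ 25. Evaluating the double integral:

In polar coordinates (x = r cos θ, y = r sin θ, dA = r dr dθ) the integrand becomes 52, so

    ∬_D (52) dA = ∫_0^{2π} ∫_0^{5} (52) · r dr dθ.

Inner (r from 0 to 5): 650.
Outer (θ from 0 to 2π): 1300π.

Therefore ∮_C P dx + Q dy = 1300π.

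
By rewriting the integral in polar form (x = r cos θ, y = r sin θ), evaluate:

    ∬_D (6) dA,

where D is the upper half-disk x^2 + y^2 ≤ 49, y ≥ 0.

The region D is 0 ≤ r ≤ 7, 0 ≤ θ ≤ π in polar coordinates, where x = r cos(θ), y = r sin(θ), and dA = r dr dθ.

Under the substitution, the integrand becomes 6, so

    ∬_D (6) dA = ∫_{0}^{π} ∫_{0}^{7} (6) · r dr dθ.

Inner integral (in r): ∫_{0}^{7} (6) · r dr = 147.

Outer integral (in θ): ∫_{0}^{π} (147) dθ = 147π.

Therefore ∬_D (6) dA = 147π.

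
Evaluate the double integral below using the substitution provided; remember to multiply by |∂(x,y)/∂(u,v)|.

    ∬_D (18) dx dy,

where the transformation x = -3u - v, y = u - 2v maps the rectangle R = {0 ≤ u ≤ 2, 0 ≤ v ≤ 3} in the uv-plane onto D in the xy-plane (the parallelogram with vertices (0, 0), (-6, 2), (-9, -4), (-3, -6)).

Compute the Jacobian determinant of (x, y) with respect to (u, v):

    ∂(x,y)/∂(u,v) = | -3  -1 | = (-3)(-2) - (-1)(1) = 7.
                   | 1  -2 |

Its absolute value is |J| = 7 (the area scaling factor).

Substituting x = -3u - v, y = u - 2v into the integrand,

    18 → 18,

so the integral becomes

    ∬_R (18) · |J| du dv = ∫_0^2 ∫_0^3 (126) dv du.

Inner (v): 378.
Outer (u): 756.

Therefore ∬_D (18) dx dy = 756.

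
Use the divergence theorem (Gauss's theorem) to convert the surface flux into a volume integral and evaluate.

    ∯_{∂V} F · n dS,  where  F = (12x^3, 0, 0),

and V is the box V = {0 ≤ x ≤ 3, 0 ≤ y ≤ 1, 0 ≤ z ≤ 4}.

By the divergence theorem,

    ∯_{∂V} F · n dS = ∭_V (∇ · F) dV.

Compute the divergence:
    ∇ · F = ∂F_x/∂x + ∂F_y/∂y + ∂F_z/∂z = 36x^2 + 0 + 0 = 36x^2.

V is a rectangular box, so dV = dx dy dz with 0 ≤ x ≤ 3, 0 ≤ y ≤ 1, 0 ≤ z ≤ 4.

Integrate (36x^2) over V as an iterated integral:

    ∭_V (∇·F) dV = ∫_0^{3} ∫_0^{1} ∫_0^{4} (36x^2) dz dy dx.

Inner (z from 0 to 4): 144x^2.
Middle (y from 0 to 1): 144x^2.
Outer (x from 0 to 3): 1296.

Therefore ∯_{∂V} F · n dS = 1296.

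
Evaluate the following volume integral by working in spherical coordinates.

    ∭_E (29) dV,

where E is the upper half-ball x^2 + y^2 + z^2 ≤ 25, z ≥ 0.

In spherical coordinates, x = ρ sin(φ) cos(θ), y = ρ sin(φ) sin(θ), z = ρ cos(φ), and dV = ρ^2 sin(φ) dρ dφ dθ.

The integrand becomes 29, so

    ∭_E (29) dV = ∫_{0}^{2π} ∫_{0}^{π/2} ∫_{0}^{5} (29) · ρ^2 sin(φ) dρ dφ dθ.

Inner (ρ): 3625sin(φ)/3.
Middle (φ): 3625/3.
Outer (θ): 7250π/3.

Therefore the triple integral equals 7250π/3.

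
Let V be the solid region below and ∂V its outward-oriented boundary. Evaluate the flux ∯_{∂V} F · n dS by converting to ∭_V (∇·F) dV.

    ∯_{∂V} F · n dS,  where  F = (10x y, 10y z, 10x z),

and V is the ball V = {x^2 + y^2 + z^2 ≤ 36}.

By the divergence theorem,

    ∯_{∂V} F · n dS = ∭_V (∇ · F) dV.

Compute the divergence:
    ∇ · F = ∂F_x/∂x + ∂F_y/∂y + ∂F_z/∂z = 10y + 10z + 10x = 10x + 10y + 10z.

In spherical coordinates, x = ρ sin(φ) cos(θ), y = ρ sin(φ) sin(θ), z = ρ cos(φ), dV = ρ^2 sin(φ) dρ dφ dθ, with 0 ≤ ρ ≤ 6, 0 ≤ φ ≤ π, 0 ≤ θ ≤ 2π.

The integrand, after substitution and multiplying by the volume element, becomes (10ρ (sqrt(2)sin(φ)sin(θ + π/4) + cos(φ))) · ρ^2 sin(φ), so

    ∭_V (∇·F) dV = ∫_0^{2π} ∫_0^{π} ∫_0^{6} (10ρ (sqrt(2)sin(φ)sin(θ + π/4) + cos(φ))) · ρ^2 sin(φ) dρ dφ dθ.

Inner (ρ from 0 to 6): 3240(sqrt(2)sin(φ)sin(θ + π/4) + cos(φ))sin(φ).
Middle (φ from 0 to π): 1620sqrt(2)π sin(θ + π/4).
Outer (θ from 0 to 2π): 0.

Therefore ∯_{∂V} F · n dS = 0.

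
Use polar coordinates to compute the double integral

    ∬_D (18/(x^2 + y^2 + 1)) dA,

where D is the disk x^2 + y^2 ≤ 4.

The region D is 0 ≤ r ≤ 2, 0 ≤ θ ≤ 2π in polar coordinates, where x = r cos(θ), y = r sin(θ), and dA = r dr dθ.

Under the substitution, the integrand becomes 18/(r^2 + 1), so

    ∬_D (18/(x^2 + y^2 + 1)) dA = ∫_{0}^{2π} ∫_{0}^{2} (18/(r^2 + 1)) · r dr dθ.

Inner integral (in r): ∫_{0}^{2} (18/(r^2 + 1)) · r dr = log(1953125).

Outer integral (in θ): ∫_{0}^{2π} (log(1953125)) dθ = 18π log(5).

Therefore ∬_D (18/(x^2 + y^2 + 1)) dA = 18π log(5).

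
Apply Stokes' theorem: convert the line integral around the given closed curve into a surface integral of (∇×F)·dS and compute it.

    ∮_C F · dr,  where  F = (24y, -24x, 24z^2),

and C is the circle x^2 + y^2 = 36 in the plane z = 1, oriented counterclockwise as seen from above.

Let S be the flat disk x^2 + y^2 ≤ 36 in the plane z = 1, with upward unit normal n̂ = ẑ. By Stokes' theorem,

    ∮_C F · dr = ∬_S (∇ × F) · n̂ dS = ∬_D (curl F)_z dA,

where D is the disk x^2 + y^2 ≤ 36.

Compute the curl of F = (24y, -24x, 24z^2):
    (∇ × F)_x = ∂F_z/∂y - ∂F_y/∂z = 0,
    (∇ × F)_y = ∂F_x/∂z - ∂F_z/∂x = 0,
    (∇ × F)_z = ∂F_y/∂x - ∂F_x/∂y = -48.

On z = 1, (curl F)_z = -48.

Convert to polar (x = r cos θ, y = r sin θ, dA = r dr dθ); the integrand becomes -48, so

    ∬_D (curl F)_z dA = ∫_0^{2π} ∫_0^{6} (-48) · r dr dθ.

Inner (r from 0 to 6): -864.
Outer (θ from 0 to 2π): -1728π.

Therefore ∮_C F · dr = -1728π.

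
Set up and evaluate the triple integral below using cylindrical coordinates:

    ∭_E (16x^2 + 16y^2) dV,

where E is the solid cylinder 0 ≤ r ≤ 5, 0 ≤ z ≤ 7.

In cylindrical coordinates, x = r cos(θ), y = r sin(θ), z = z, and dV = r dr dθ dz.

The integrand becomes 16r^2, so

    ∭_E (16x^2 + 16y^2) dV = ∫_{0}^{2π} ∫_{0}^{5} ∫_{0}^{7} (16r^2) · r dz dr dθ.

Inner (z): 112r^3.
Middle (r from 0 to 5): 17500.
Outer (θ): 35000π.

Therefore the triple integral equals 35000π.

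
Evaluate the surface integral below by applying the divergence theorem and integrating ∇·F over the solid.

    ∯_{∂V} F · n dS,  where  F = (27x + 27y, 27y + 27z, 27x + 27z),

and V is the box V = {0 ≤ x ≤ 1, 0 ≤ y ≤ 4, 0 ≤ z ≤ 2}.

By the divergence theorem,

    ∯_{∂V} F · n dS = ∭_V (∇ · F) dV.

Compute the divergence:
    ∇ · F = ∂F_x/∂x + ∂F_y/∂y + ∂F_z/∂z = 27 + 27 + 27 = 81.

V is a rectangular box, so dV = dx dy dz with 0 ≤ x ≤ 1, 0 ≤ y ≤ 4, 0 ≤ z ≤ 2.

Integrate (81) over V as an iterated integral:

    ∭_V (∇·F) dV = ∫_0^{1} ∫_0^{4} ∫_0^{2} (81) dz dy dx.

Inner (z from 0 to 2): 162.
Middle (y from 0 to 4): 648.
Outer (x from 0 to 1): 648.

Therefore ∯_{∂V} F · n dS = 648.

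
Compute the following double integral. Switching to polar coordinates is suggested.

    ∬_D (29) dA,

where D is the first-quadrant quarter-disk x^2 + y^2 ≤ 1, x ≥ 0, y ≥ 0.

The region D is 0 ≤ r ≤ 1, 0 ≤ θ ≤ π/2 in polar coordinates, where x = r cos(θ), y = r sin(θ), and dA = r dr dθ.

Under the substitution, the integrand becomes 29, so

    ∬_D (29) dA = ∫_{0}^{π/2} ∫_{0}^{1} (29) · r dr dθ.

Inner integral (in r): ∫_{0}^{1} (29) · r dr = 29/2.

Outer integral (in θ): ∫_{0}^{π/2} (29/2) dθ = 29π/4.

Therefore ∬_D (29) dA = 29π/4.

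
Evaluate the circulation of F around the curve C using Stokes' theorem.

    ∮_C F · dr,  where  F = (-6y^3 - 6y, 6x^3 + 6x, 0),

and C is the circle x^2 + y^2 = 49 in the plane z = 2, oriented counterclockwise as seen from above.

Let S be the flat disk x^2 + y^2 ≤ 49 in the plane z = 2, with upward unit normal n̂ = ẑ. By Stokes' theorem,

    ∮_C F · dr = ∬_S (∇ × F) · n̂ dS = ∬_D (curl F)_z dA,

where D is the disk x^2 + y^2 ≤ 49.

Compute the curl of F = (-6y^3 - 6y, 6x^3 + 6x, 0):
    (∇ × F)_x = ∂F_z/∂y - ∂F_y/∂z = 0,
    (∇ × F)_y = ∂F_x/∂z - ∂F_z/∂x = 0,
    (∇ × F)_z = ∂F_y/∂x - ∂F_x/∂y = 18x^2 + 18y^2 + 12.

On z = 2, (curl F)_z = 18x^2 + 18y^2 + 12.

Convert to polar (x = r cos θ, y = r sin θ, dA = r dr dθ); the integrand becomes 18r^2 + 12, so

    ∬_D (curl F)_z dA = ∫_0^{2π} ∫_0^{7} (18r^2 + 12) · r dr dθ.

Inner (r from 0 to 7): 22197/2.
Outer (θ from 0 to 2π): 22197π.

Therefore ∮_C F · dr = 22197π.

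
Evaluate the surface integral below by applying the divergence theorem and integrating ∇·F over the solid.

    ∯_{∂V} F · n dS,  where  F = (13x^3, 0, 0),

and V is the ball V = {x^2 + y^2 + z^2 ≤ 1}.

By the divergence theorem,

    ∯_{∂V} F · n dS = ∭_V (∇ · F) dV.

Compute the divergence:
    ∇ · F = ∂F_x/∂x + ∂F_y/∂y + ∂F_z/∂z = 39x^2 + 0 + 0 = 39x^2.

In spherical coordinates, x = ρ sin(φ) cos(θ), y = ρ sin(φ) sin(θ), z = ρ cos(φ), dV = ρ^2 sin(φ) dρ dφ dθ, with 0 ≤ ρ ≤ 1, 0 ≤ φ ≤ π, 0 ≤ θ ≤ 2π.

The integrand, after substitution and multiplying by the volume element, becomes (39ρ^2sin(φ)^2cos(θ)^2) · ρ^2 sin(φ), so

    ∭_V (∇·F) dV = ∫_0^{2π} ∫_0^{π} ∫_0^{1} (39ρ^2sin(φ)^2cos(θ)^2) · ρ^2 sin(φ) dρ dφ dθ.

Inner (ρ from 0 to 1): 39sin(φ)^3cos(θ)^2/5.
Middle (φ from 0 to π): 52cos(θ)^2/5.
Outer (θ from 0 to 2π): 52π/5.

Therefore ∯_{∂V} F · n dS = 52π/5.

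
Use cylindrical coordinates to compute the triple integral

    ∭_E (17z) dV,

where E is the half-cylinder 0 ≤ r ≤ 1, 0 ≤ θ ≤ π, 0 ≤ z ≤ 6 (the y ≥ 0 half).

In cylindrical coordinates, x = r cos(θ), y = r sin(θ), z = z, and dV = r dr dθ dz.

The integrand becomes 17z, so

    ∭_E (17z) dV = ∫_{0}^{π} ∫_{0}^{1} ∫_{0}^{6} (17z) · r dz dr dθ.

Inner (z): 306r.
Middle (r from 0 to 1): 153.
Outer (θ): 153π.

Therefore the triple integral equals 153π.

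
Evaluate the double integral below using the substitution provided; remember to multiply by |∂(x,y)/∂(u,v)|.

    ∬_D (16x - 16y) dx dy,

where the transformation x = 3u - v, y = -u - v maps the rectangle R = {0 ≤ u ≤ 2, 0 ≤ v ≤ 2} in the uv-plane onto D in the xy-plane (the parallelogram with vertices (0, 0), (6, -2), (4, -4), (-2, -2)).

Compute the Jacobian determinant of (x, y) with respect to (u, v):

    ∂(x,y)/∂(u,v) = | 3  -1 | = (3)(-1) - (-1)(-1) = -4.
                   | -1  -1 |

Its absolute value is |J| = 4 (the area scaling factor).

Substituting x = 3u - v, y = -u - v into the integrand,

    16x - 16y → 64u,

so the integral becomes

    ∬_R (64u) · |J| du dv = ∫_0^2 ∫_0^2 (256u) dv du.

Inner (v): 512u.
Outer (u): 1024.

Therefore ∬_D (16x - 16y) dx dy = 1024.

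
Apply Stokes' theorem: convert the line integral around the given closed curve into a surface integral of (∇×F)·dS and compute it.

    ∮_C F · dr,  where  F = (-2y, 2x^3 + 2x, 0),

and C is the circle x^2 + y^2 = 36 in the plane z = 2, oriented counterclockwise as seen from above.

Let S be the flat disk x^2 + y^2 ≤ 36 in the plane z = 2, with upward unit normal n̂ = ẑ. By Stokes' theorem,

    ∮_C F · dr = ∬_S (∇ × F) · n̂ dS = ∬_D (curl F)_z dA,

where D is the disk x^2 + y^2 ≤ 36.

Compute the curl of F = (-2y, 2x^3 + 2x, 0):
    (∇ × F)_x = ∂F_z/∂y - ∂F_y/∂z = 0,
    (∇ × F)_y = ∂F_x/∂z - ∂F_z/∂x = 0,
    (∇ × F)_z = ∂F_y/∂x - ∂F_x/∂y = 6x^2 + 4.

On z = 2, (curl F)_z = 6x^2 + 4.

Convert to polar (x = r cos θ, y = r sin θ, dA = r dr dθ); the integrand becomes 6r^2cos(θ)^2 + 4, so

    ∬_D (curl F)_z dA = ∫_0^{2π} ∫_0^{6} (6r^2cos(θ)^2 + 4) · r dr dθ.

Inner (r from 0 to 6): 1944cos(θ)^2 + 72.
Outer (θ from 0 to 2π): 2088π.

Therefore ∮_C F · dr = 2088π.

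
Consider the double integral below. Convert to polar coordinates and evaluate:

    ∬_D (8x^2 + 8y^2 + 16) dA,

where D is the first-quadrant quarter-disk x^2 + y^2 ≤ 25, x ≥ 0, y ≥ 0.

The region D is 0 ≤ r ≤ 5, 0 ≤ θ ≤ π/2 in polar coordinates, where x = r cos(θ), y = r sin(θ), and dA = r dr dθ.

Under the substitution, the integrand becomes 8r^2 + 16, so

    ∬_D (8x^2 + 8y^2 + 16) dA = ∫_{0}^{π/2} ∫_{0}^{5} (8r^2 + 16) · r dr dθ.

Inner integral (in r): ∫_{0}^{5} (8r^2 + 16) · r dr = 1450.

Outer integral (in θ): ∫_{0}^{π/2} (1450) dθ = 725π.

Therefore ∬_D (8x^2 + 8y^2 + 16) dA = 725π.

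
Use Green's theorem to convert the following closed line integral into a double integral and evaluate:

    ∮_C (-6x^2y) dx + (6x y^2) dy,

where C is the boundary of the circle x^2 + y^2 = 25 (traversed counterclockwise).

Green's theorem converts the closed line integral into a double integral over the enclosed region D:

    ∮_C P dx + Q dy = ∬_D (∂Q/∂x - ∂P/∂y) dA.

Here P = -6x^2y, Q = 6x y^2, so

    ∂Q/∂x = 6y^2,    ∂P/∂y = -6x^2,
    ∂Q/∂x - ∂P/∂y = 6x^2 + 6y^2.

D is the region x^2 + y^2 ≤ 25. Evaluating the double integral:

In polar coordinates (x = r cos θ, y = r sin θ, dA = r dr dθ) the integrand becomes 6r^2, so

    ∬_D (6x^2 + 6y^2) dA = ∫_0^{2π} ∫_0^{5} (6r^2) · r dr dθ.

Inner (r from 0 to 5): 1875/2.
Outer (θ from 0 to 2π): 1875π.

Therefore ∮_C P dx + Q dy = 1875π.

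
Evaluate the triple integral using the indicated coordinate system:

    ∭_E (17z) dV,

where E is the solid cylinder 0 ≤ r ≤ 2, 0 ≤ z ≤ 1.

In cylindrical coordinates, x = r cos(θ), y = r sin(θ), z = z, and dV = r dr dθ dz.

The integrand becomes 17z, so

    ∭_E (17z) dV = ∫_{0}^{2π} ∫_{0}^{2} ∫_{0}^{1} (17z) · r dz dr dθ.

Inner (z): 17r/2.
Middle (r from 0 to 2): 17.
Outer (θ): 34π.

Therefore the triple integral equals 34π.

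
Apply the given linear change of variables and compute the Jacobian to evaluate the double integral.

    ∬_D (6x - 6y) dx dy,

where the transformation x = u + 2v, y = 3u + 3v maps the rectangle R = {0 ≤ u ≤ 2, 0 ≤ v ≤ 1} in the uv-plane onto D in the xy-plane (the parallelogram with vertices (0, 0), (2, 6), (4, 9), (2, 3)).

Compute the Jacobian determinant of (x, y) with respect to (u, v):

    ∂(x,y)/∂(u,v) = | 1  2 | = (1)(3) - (2)(3) = -3.
                   | 3  3 |

Its absolute value is |J| = 3 (the area scaling factor).

Substituting x = u + 2v, y = 3u + 3v into the integrand,

    6x - 6y → -12u - 6v,

so the integral becomes

    ∬_R (-12u - 6v) · |J| du dv = ∫_0^2 ∫_0^1 (-36u - 18v) dv du.

Inner (v): -36u - 9.
Outer (u): -90.

Therefore ∬_D (6x - 6y) dx dy = -90.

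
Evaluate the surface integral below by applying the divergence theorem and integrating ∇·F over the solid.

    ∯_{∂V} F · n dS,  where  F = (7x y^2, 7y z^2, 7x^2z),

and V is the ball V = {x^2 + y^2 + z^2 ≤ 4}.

By the divergence theorem,

    ∯_{∂V} F · n dS = ∭_V (∇ · F) dV.

Compute the divergence:
    ∇ · F = ∂F_x/∂x + ∂F_y/∂y + ∂F_z/∂z = 7y^2 + 7z^2 + 7x^2 = 7x^2 + 7y^2 + 7z^2.

In spherical coordinates, x = ρ sin(φ) cos(θ), y = ρ sin(φ) sin(θ), z = ρ cos(φ), dV = ρ^2 sin(φ) dρ dφ dθ, with 0 ≤ ρ ≤ 2, 0 ≤ φ ≤ π, 0 ≤ θ ≤ 2π.

The integrand, after substitution and multiplying by the volume element, becomes (7ρ^2) · ρ^2 sin(φ), so

    ∭_V (∇·F) dV = ∫_0^{2π} ∫_0^{π} ∫_0^{2} (7ρ^2) · ρ^2 sin(φ) dρ dφ dθ.

Inner (ρ from 0 to 2): 224sin(φ)/5.
Middle (φ from 0 to π): 448/5.
Outer (θ from 0 to 2π): 896π/5.

Therefore ∯_{∂V} F · n dS = 896π/5.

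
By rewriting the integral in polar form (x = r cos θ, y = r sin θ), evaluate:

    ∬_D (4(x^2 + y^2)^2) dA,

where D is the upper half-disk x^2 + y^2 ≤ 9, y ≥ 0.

The region D is 0 ≤ r ≤ 3, 0 ≤ θ ≤ π in polar coordinates, where x = r cos(θ), y = r sin(θ), and dA = r dr dθ.

Under the substitution, the integrand becomes 4r^4, so

    ∬_D (4(x^2 + y^2)^2) dA = ∫_{0}^{π} ∫_{0}^{3} (4r^4) · r dr dθ.

Inner integral (in r): ∫_{0}^{3} (4r^4) · r dr = 486.

Outer integral (in θ): ∫_{0}^{π} (486) dθ = 486π.

Therefore ∬_D (4(x^2 + y^2)^2) dA = 486π.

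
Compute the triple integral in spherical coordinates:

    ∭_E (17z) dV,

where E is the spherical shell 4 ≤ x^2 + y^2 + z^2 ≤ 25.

In spherical coordinates, x = ρ sin(φ) cos(θ), y = ρ sin(φ) sin(θ), z = ρ cos(φ), and dV = ρ^2 sin(φ) dρ dφ dθ.

The integrand becomes 17ρ cos(φ), so

    ∭_E (17z) dV = ∫_{0}^{2π} ∫_{0}^{π} ∫_{2}^{5} (17ρ cos(φ)) · ρ^2 sin(φ) dρ dφ dθ.

Inner (ρ): 10353sin(2φ)/8.
Middle (φ): 0.
Outer (θ): 0.

Therefore the triple integral equals 0.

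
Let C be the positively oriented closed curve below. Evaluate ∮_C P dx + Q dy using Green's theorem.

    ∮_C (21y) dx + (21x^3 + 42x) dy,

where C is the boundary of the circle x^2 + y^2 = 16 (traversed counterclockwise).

Green's theorem converts the closed line integral into a double integral over the enclosed region D:

    ∮_C P dx + Q dy = ∬_D (∂Q/∂x - ∂P/∂y) dA.

Here P = 21y, Q = 21x^3 + 42x, so

    ∂Q/∂x = 63x^2 + 42,    ∂P/∂y = 21,
    ∂Q/∂x - ∂P/∂y = 63x^2 + 21.

D is the region x^2 + y^2 ≤ 16. Evaluating the double integral:

In polar coordinates (x = r cos θ, y = r sin θ, dA = r dr dθ) the integrand becomes 63r^2cos(θ)^2 + 21, so

    ∬_D (63x^2 + 21) dA = ∫_0^{2π} ∫_0^{4} (63r^2cos(θ)^2 + 21) · r dr dθ.

Inner (r from 0 to 4): 4032cos(θ)^2 + 168.
Outer (θ from 0 to 2π): 4368π.

Therefore ∮_C P dx + Q dy = 4368π.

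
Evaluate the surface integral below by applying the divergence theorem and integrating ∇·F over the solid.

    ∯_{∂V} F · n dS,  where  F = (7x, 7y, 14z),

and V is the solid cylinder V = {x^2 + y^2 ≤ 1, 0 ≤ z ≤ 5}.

By the divergence theorem,

    ∯_{∂V} F · n dS = ∭_V (∇ · F) dV.

Compute the divergence:
    ∇ · F = ∂F_x/∂x + ∂F_y/∂y + ∂F_z/∂z = 7 + 7 + 14 = 28.

In cylindrical coordinates, x = r cos(θ), y = r sin(θ), z = z, dV = r dr dθ dz, with 0 ≤ r ≤ 1, 0 ≤ θ ≤ 2π, 0 ≤ z ≤ 5.

The integrand, after substitution and multiplying by the volume element, becomes (28) · r, so

    ∭_V (∇·F) dV = ∫_0^{2π} ∫_0^{1} ∫_0^{5} (28) · r dz dr dθ.

Inner (z from 0 to 5): 140r.
Middle (r from 0 to 1): 70.
Outer (θ from 0 to 2π): 140π.

Therefore ∯_{∂V} F · n dS = 140π.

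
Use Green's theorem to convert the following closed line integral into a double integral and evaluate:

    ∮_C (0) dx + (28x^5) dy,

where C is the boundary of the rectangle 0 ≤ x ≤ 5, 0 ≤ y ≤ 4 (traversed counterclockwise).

Green's theorem converts the closed line integral into a double integral over the enclosed region D:

    ∮_C P dx + Q dy = ∬_D (∂Q/∂x - ∂P/∂y) dA.

Here P = 0, Q = 28x^5, so

    ∂Q/∂x = 140x^4,    ∂P/∂y = 0,
    ∂Q/∂x - ∂P/∂y = 140x^4.

D is the region 0 ≤ x ≤ 5, 0 ≤ y ≤ 4. Evaluating the double integral:

    ∬_D (140x^4) dA = ∫_0^{5} ∫_0^{4} (140x^4) dy dx.

Inner (y from 0 to 4): 560x^4.
Outer (x from 0 to 5): 350000.

Therefore ∮_C P dx + Q dy = 350000.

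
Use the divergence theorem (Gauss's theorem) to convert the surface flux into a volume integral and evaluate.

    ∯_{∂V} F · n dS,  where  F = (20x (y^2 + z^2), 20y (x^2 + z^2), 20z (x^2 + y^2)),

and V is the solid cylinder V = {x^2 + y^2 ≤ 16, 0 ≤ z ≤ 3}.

By the divergence theorem,

    ∯_{∂V} F · n dS = ∭_V (∇ · F) dV.

Compute the divergence:
    ∇ · F = ∂F_x/∂x + ∂F_y/∂y + ∂F_z/∂z = 20y^2 + 20z^2 + 20x^2 + 20z^2 + 20x^2 + 20y^2 = 40x^2 + 40y^2 + 40z^2.

In cylindrical coordinates, x = r cos(θ), y = r sin(θ), z = z, dV = r dr dθ dz, with 0 ≤ r ≤ 4, 0 ≤ θ ≤ 2π, 0 ≤ z ≤ 3.

The integrand, after substitution and multiplying by the volume element, becomes (40r^2 + 40z^2) · r, so

    ∭_V (∇·F) dV = ∫_0^{2π} ∫_0^{4} ∫_0^{3} (40r^2 + 40z^2) · r dz dr dθ.

Inner (z from 0 to 3): 120r (r^2 + 3).
Middle (r from 0 to 4): 10560.
Outer (θ from 0 to 2π): 21120π.

Therefore ∯_{∂V} F · n dS = 21120π.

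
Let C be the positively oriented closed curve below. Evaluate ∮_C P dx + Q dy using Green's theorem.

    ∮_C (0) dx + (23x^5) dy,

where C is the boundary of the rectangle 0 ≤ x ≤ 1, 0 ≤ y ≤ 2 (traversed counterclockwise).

Green's theorem converts the closed line integral into a double integral over the enclosed region D:

    ∮_C P dx + Q dy = ∬_D (∂Q/∂x - ∂P/∂y) dA.

Here P = 0, Q = 23x^5, so

    ∂Q/∂x = 115x^4,    ∂P/∂y = 0,
    ∂Q/∂x - ∂P/∂y = 115x^4.

D is the region 0 ≤ x ≤ 1, 0 ≤ y ≤ 2. Evaluating the double integral:

    ∬_D (115x^4) dA = ∫_0^{1} ∫_0^{2} (115x^4) dy dx.

Inner (y from 0 to 2): 230x^4.
Outer (x from 0 to 1): 46.

Therefore ∮_C P dx + Q dy = 46.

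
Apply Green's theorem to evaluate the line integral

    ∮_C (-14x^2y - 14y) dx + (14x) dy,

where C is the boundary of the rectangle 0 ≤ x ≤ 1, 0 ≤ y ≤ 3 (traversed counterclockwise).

Green's theorem converts the closed line integral into a double integral over the enclosed region D:

    ∮_C P dx + Q dy = ∬_D (∂Q/∂x - ∂P/∂y) dA.

Here P = -14x^2y - 14y, Q = 14x, so

    ∂Q/∂x = 14,    ∂P/∂y = -14x^2 - 14,
    ∂Q/∂x - ∂P/∂y = 14x^2 + 28.

D is the region 0 ≤ x ≤ 1, 0 ≤ y ≤ 3. Evaluating the double integral:

    ∬_D (14x^2 + 28) dA = ∫_0^{1} ∫_0^{3} (14x^2 + 28) dy dx.

Inner (y from 0 to 3): 42x^2 + 84.
Outer (x from 0 to 1): 98.

Therefore ∮_C P dx + Q dy = 98.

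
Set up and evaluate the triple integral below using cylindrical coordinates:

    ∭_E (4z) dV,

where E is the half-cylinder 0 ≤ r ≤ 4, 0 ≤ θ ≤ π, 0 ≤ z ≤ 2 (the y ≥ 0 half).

In cylindrical coordinates, x = r cos(θ), y = r sin(θ), z = z, and dV = r dr dθ dz.

The integrand becomes 4z, so

    ∭_E (4z) dV = ∫_{0}^{π} ∫_{0}^{4} ∫_{0}^{2} (4z) · r dz dr dθ.

Inner (z): 8r.
Middle (r from 0 to 4): 64.
Outer (θ): 64π.

Therefore the triple integral equals 64π.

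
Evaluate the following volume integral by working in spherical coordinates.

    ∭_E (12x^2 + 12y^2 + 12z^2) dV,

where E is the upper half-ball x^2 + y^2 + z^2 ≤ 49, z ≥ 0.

In spherical coordinates, x = ρ sin(φ) cos(θ), y = ρ sin(φ) sin(θ), z = ρ cos(φ), and dV = ρ^2 sin(φ) dρ dφ dθ.

The integrand becomes 12ρ^2, so

    ∭_E (12x^2 + 12y^2 + 12z^2) dV = ∫_{0}^{2π} ∫_{0}^{π/2} ∫_{0}^{7} (12ρ^2) · ρ^2 sin(φ) dρ dφ dθ.

Inner (ρ): 201684sin(φ)/5.
Middle (φ): 201684/5.
Outer (θ): 403368π/5.

Therefore the triple integral equals 403368π/5.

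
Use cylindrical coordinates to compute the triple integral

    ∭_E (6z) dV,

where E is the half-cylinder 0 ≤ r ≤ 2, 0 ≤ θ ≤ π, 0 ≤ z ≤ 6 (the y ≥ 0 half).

In cylindrical coordinates, x = r cos(θ), y = r sin(θ), z = z, and dV = r dr dθ dz.

The integrand becomes 6z, so

    ∭_E (6z) dV = ∫_{0}^{π} ∫_{0}^{2} ∫_{0}^{6} (6z) · r dz dr dθ.

Inner (z): 108r.
Middle (r from 0 to 2): 216.
Outer (θ): 216π.

Therefore the triple integral equals 216π.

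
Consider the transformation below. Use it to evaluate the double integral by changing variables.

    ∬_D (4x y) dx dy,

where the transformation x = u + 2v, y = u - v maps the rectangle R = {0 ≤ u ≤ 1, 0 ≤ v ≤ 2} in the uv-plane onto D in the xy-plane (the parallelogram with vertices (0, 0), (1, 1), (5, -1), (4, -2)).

Compute the Jacobian determinant of (x, y) with respect to (u, v):

    ∂(x,y)/∂(u,v) = | 1  2 | = (1)(-1) - (2)(1) = -3.
                   | 1  -1 |

Its absolute value is |J| = 3 (the area scaling factor).

Substituting x = u + 2v, y = u - v into the integrand,

    4x y → 4u^2 + 4u v - 8v^2,

so the integral becomes

    ∬_R (4u^2 + 4u v - 8v^2) · |J| du dv = ∫_0^1 ∫_0^2 (12u^2 + 12u v - 24v^2) dv du.

Inner (v): 24u^2 + 24u - 64.
Outer (u): -44.

Therefore ∬_D (4x y) dx dy = -44.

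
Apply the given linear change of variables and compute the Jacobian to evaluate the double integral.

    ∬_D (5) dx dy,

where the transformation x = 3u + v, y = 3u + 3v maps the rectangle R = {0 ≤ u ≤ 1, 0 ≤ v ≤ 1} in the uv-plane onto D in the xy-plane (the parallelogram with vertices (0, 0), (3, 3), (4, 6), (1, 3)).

Compute the Jacobian determinant of (x, y) with respect to (u, v):

    ∂(x,y)/∂(u,v) = | 3  1 | = (3)(3) - (1)(3) = 6.
                   | 3  3 |

Its absolute value is |J| = 6 (the area scaling factor).

Substituting x = 3u + v, y = 3u + 3v into the integrand,

    5 → 5,

so the integral becomes

    ∬_R (5) · |J| du dv = ∫_0^1 ∫_0^1 (30) dv du.

Inner (v): 30.
Outer (u): 30.

Therefore ∬_D (5) dx dy = 30.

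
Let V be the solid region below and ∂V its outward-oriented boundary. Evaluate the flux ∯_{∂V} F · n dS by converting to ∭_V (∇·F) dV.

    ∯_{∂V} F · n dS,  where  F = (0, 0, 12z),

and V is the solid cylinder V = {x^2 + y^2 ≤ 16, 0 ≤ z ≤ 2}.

By the divergence theorem,

    ∯_{∂V} F · n dS = ∭_V (∇ · F) dV.

Compute the divergence:
    ∇ · F = ∂F_x/∂x + ∂F_y/∂y + ∂F_z/∂z = 0 + 0 + 12 = 12.

In cylindrical coordinates, x = r cos(θ), y = r sin(θ), z = z, dV = r dr dθ dz, with 0 ≤ r ≤ 4, 0 ≤ θ ≤ 2π, 0 ≤ z ≤ 2.

The integrand, after substitution and multiplying by the volume element, becomes (12) · r, so

    ∭_V (∇·F) dV = ∫_0^{2π} ∫_0^{4} ∫_0^{2} (12) · r dz dr dθ.

Inner (z from 0 to 2): 24r.
Middle (r from 0 to 4): 192.
Outer (θ from 0 to 2π): 384π.

Therefore ∯_{∂V} F · n dS = 384π.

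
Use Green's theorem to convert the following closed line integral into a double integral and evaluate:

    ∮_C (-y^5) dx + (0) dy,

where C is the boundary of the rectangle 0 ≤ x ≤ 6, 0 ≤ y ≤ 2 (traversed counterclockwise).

Green's theorem converts the closed line integral into a double integral over the enclosed region D:

    ∮_C P dx + Q dy = ∬_D (∂Q/∂x - ∂P/∂y) dA.

Here P = -y^5, Q = 0, so

    ∂Q/∂x = 0,    ∂P/∂y = -5y^4,
    ∂Q/∂x - ∂P/∂y = 5y^4.

D is the region 0 ≤ x ≤ 6, 0 ≤ y ≤ 2. Evaluating the double integral:

    ∬_D (5y^4) dA = ∫_0^{6} ∫_0^{2} (5y^4) dy dx.

Inner (y from 0 to 2): 32.
Outer (x from 0 to 6): 192.

Therefore ∮_C P dx + Q dy = 192.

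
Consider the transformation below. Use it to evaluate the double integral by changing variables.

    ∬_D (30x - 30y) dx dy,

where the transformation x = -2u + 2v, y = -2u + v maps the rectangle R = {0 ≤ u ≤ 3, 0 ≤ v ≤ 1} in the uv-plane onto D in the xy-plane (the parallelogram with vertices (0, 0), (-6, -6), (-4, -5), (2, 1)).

Compute the Jacobian determinant of (x, y) with respect to (u, v):

    ∂(x,y)/∂(u,v) = | -2  2 | = (-2)(1) - (2)(-2) = 2.
                   | -2  1 |

Its absolute value is |J| = 2 (the area scaling factor).

Substituting x = -2u + 2v, y = -2u + v into the integrand,

    30x - 30y → 30v,

so the integral becomes

    ∬_R (30v) · |J| du dv = ∫_0^3 ∫_0^1 (60v) dv du.

Inner (v): 30.
Outer (u): 90.

Therefore ∬_D (30x - 30y) dx dy = 90.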